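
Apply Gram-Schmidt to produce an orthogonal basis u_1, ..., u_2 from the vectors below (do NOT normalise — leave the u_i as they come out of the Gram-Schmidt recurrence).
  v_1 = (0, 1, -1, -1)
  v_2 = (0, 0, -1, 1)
Orthogonal basis:
  u_1 = (0, 1, -1, -1)
  u_2 = (0, 0, -1, 1)

Apply the Gram-Schmidt recurrence
  u_1 = v_1
  u_i = v_i − Σ_{j<i} ((v_i · u_j) / (u_j · u_j)) · u_j.

Step by step this gives:
  u_1 = (0, 1, -1, -1)
  u_2 = (0, 0, -1, 1)

Orthogonality check:
  u_2 · u_1 = 0 (should be 0)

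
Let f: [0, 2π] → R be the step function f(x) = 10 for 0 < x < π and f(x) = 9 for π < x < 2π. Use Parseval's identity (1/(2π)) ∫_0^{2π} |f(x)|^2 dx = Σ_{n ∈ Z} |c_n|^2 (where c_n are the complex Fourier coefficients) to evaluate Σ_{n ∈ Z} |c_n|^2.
Σ |c_n|^2 = 181/2

Parseval equates the L^2 energy of f (normalised by 1/(2π)) with the ℓ^2 sum of its Fourier coefficients: (1/(2π)) ∫_0^{2π} |f|^2 = Σ |c_n|^2.
Compute the left side: (1/(2π)) [∫_0^π 10^2 dx + ∫_π^{2π} 9^2 dx] = (1/(2π)) · (100π + 81π) = (100 + 81)/2 = 181/2.
So Σ_{n ∈ Z} |c_n|^2 = 181/2.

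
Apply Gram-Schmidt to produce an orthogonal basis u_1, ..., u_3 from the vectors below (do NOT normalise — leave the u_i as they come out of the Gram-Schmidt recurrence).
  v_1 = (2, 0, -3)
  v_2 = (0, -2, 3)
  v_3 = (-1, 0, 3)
Orthogonal basis:
  u_1 = (2, 0, -3)
  u_2 = (18/13, -2, 12/13)
  u_3 = (9/22, 9/22, 3/11)

Apply the Gram-Schmidt recurrence
  u_1 = v_1
  u_i = v_i − Σ_{j<i} ((v_i · u_j) / (u_j · u_j)) · u_j.

Step by step this gives:
  u_1 = (2, 0, -3)
  u_2 = (18/13, -2, 12/13)
  u_3 = (9/22, 9/22, 3/11)

Orthogonality check:
  u_2 · u_1 = 0 (should be 0)
  u_3 · u_1 = 0 (should be 0)
  u_3 · u_2 = 0 (should be 0)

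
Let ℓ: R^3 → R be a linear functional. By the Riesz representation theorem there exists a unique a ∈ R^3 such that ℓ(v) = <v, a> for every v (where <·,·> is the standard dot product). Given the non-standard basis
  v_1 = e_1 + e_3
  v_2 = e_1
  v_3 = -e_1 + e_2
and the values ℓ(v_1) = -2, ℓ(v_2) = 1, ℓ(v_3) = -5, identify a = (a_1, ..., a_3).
a = (1, -4, -3)

Write a = (a_1, ..., a_3) in the standard basis. For each basis vector v_i, ℓ(v_i) = <v_i, a> is a linear equation in the a_j's. Collect the n equations into a matrix system V a = ℓ, where row i of V is v_i (expressed in the standard basis). Since V is invertible (lower-triangular with 1s on the diagonal, up to permutation), solve by back-substitution:
  V =
[[1, 0, 1],
 [1, 0, 0],
 [-1, 1, 0]]
  V a = (-2, 1, -5)
Solving gives a = (1, -4, -3).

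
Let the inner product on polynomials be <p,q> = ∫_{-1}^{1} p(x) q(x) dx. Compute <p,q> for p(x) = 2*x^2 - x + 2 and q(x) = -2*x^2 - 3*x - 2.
<p,q> = -194/15

Expand the product: p(x)·q(x) = -4*x^4 - 4*x^3 - 5*x^2 - 4*x - 4.
∫_{-1}^{1} of each monomial x^k gives [2/(k+1) if k even, 0 if k odd]. Integrating term-by-term (or equivalently evaluating the antiderivative F(x) = -4*x^5/5 - x^4 - 5*x^3/3 - 2*x^2 - 4*x at the endpoints):
  F(1) − F(−1) = -142/15 − (52/15) = -194/15.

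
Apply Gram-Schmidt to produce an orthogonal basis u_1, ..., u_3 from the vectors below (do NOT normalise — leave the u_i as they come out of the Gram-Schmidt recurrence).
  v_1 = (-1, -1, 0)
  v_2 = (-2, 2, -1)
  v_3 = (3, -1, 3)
Orthogonal basis:
  u_1 = (-1, -1, 0)
  u_2 = (-2, 2, -1)
  u_3 = (-4/9, 4/9, 16/9)

Apply the Gram-Schmidt recurrence
  u_1 = v_1
  u_i = v_i − Σ_{j<i} ((v_i · u_j) / (u_j · u_j)) · u_j.

Step by step this gives:
  u_1 = (-1, -1, 0)
  u_2 = (-2, 2, -1)
  u_3 = (-4/9, 4/9, 16/9)

Orthogonality check:
  u_2 · u_1 = 0 (should be 0)
  u_3 · u_1 = 0 (should be 0)
  u_3 · u_2 = 0 (should be 0)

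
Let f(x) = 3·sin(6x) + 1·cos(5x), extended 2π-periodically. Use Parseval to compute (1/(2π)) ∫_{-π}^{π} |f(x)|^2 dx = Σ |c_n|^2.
Σ |c_n|^2 = 5

Expand |f|^2 and use orthogonality of {sin(nx), cos(mx)} on [-π, π]:
  ∫_{-π}^{π} sin(nx)^2 dx = π, ∫ cos(mx)^2 dx = π, and cross terms integrate to 0.
So ∫_{-π}^{π} f(x)^2 dx = 3^2 · π + 1^2 · π = (9 + 1)π.
Divide by 2π: (9 + 1)/2 = 5.
By Parseval, this equals Σ |c_n|^2.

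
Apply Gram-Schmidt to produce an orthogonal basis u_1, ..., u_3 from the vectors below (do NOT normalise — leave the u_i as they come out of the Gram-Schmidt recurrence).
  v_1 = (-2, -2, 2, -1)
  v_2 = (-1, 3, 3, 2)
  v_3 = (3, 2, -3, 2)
Orthogonal basis:
  u_1 = (-2, -2, 2, -1)
  u_2 = (-1, 3, 3, 2)
  u_3 = (43/299, -152/299, 9/299, 236/299)

Apply the Gram-Schmidt recurrence
  u_1 = v_1
  u_i = v_i − Σ_{j<i} ((v_i · u_j) / (u_j · u_j)) · u_j.

Step by step this gives:
  u_1 = (-2, -2, 2, -1)
  u_2 = (-1, 3, 3, 2)
  u_3 = (43/299, -152/299, 9/299, 236/299)

Orthogonality check:
  u_2 · u_1 = 0 (should be 0)
  u_3 · u_1 = 0 (should be 0)
  u_3 · u_2 = 0 (should be 0)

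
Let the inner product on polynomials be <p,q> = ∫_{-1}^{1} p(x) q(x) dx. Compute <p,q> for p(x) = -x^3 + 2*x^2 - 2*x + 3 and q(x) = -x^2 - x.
<p,q> = -16/15

Expand the product: p(x)·q(x) = x^5 - x^4 - x^2 - 3*x.
∫_{-1}^{1} of each monomial x^k gives [2/(k+1) if k even, 0 if k odd]. Integrating term-by-term (or equivalently evaluating the antiderivative F(x) = x^6/6 - x^5/5 - x^3/3 - 3*x^2/2 at the endpoints):
  F(1) − F(−1) = -28/15 − (-4/5) = -16/15.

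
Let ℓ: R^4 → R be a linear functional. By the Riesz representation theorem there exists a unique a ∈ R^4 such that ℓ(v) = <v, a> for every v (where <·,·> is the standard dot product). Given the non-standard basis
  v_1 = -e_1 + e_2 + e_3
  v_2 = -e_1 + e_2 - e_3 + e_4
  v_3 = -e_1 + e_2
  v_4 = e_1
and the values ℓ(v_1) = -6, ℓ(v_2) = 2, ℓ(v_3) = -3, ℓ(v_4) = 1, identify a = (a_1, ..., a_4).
a = (1, -2, -3, 2)

Write a = (a_1, ..., a_4) in the standard basis. For each basis vector v_i, ℓ(v_i) = <v_i, a> is a linear equation in the a_j's. Collect the n equations into a matrix system V a = ℓ, where row i of V is v_i (expressed in the standard basis). Since V is invertible (lower-triangular with 1s on the diagonal, up to permutation), solve by back-substitution:
  V =
[[-1, 1, 1, 0],
 [-1, 1, -1, 1],
 [-1, 1, 0, 0],
 [1, 0, 0, 0]]
  V a = (-6, 2, -3, 1)
Solving gives a = (1, -2, -3, 2).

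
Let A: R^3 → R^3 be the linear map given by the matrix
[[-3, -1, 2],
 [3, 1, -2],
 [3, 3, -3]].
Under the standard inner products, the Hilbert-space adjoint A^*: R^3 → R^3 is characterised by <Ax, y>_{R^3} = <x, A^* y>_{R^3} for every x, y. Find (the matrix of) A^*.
A^* = A^T =
[[-3, 3, 3],
 [-1, 1, 3],
 [2, -2, -3]]

For real matrices with standard dot products, the defining identity <Ax, y> = <x, A^* y> gives (Ax)^T y = x^T (A^*) y, i.e. x^T A^T y = x^T (A^*) y. Since this holds for all x, y, we must have A^* = A^T. Therefore
A^* =
[[-3, 3, 3],
 [-1, 1, 3],
 [2, -2, -3]].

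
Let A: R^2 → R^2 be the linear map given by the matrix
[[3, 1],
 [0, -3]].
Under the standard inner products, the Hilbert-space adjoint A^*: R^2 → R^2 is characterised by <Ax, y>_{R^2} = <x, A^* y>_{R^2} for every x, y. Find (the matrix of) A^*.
A^* = A^T =
[[3, 0],
 [1, -3]]

For real matrices with standard dot products, the defining identity <Ax, y> = <x, A^* y> gives (Ax)^T y = x^T (A^*) y, i.e. x^T A^T y = x^T (A^*) y. Since this holds for all x, y, we must have A^* = A^T. Therefore
A^* =
[[3, 0],
 [1, -3]].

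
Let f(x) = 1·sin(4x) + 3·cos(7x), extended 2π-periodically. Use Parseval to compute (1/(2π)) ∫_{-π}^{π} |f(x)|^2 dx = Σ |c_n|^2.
Σ |c_n|^2 = 5

Expand |f|^2 and use orthogonality of {sin(nx), cos(mx)} on [-π, π]:
  ∫_{-π}^{π} sin(nx)^2 dx = π, ∫ cos(mx)^2 dx = π, and cross terms integrate to 0.
So ∫_{-π}^{π} f(x)^2 dx = 1^2 · π + 3^2 · π = (1 + 9)π.
Divide by 2π: (1 + 9)/2 = 5.
By Parseval, this equals Σ |c_n|^2.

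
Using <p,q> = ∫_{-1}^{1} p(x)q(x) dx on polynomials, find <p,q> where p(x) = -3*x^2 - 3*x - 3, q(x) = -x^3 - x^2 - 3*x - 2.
<p,q> = 132/5

Expand the product: p(x)·q(x) = 3*x^5 + 6*x^4 + 15*x^3 + 18*x^2 + 15*x + 6.
∫_{-1}^{1} of each monomial x^k gives [2/(k+1) if k even, 0 if k odd]. Integrating term-by-term (or equivalently evaluating the antiderivative F(x) = x^6/2 + 6*x^5/5 + 15*x^4/4 + 6*x^3 + 15*x^2/2 + 6*x at the endpoints):
  F(1) − F(−1) = 499/20 − (-29/20) = 132/5.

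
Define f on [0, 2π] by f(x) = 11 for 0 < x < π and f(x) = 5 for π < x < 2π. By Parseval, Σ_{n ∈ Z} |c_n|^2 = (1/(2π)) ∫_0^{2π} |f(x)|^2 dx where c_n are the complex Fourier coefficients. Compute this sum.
Σ |c_n|^2 = 73

Parseval equates the L^2 energy of f (normalised by 1/(2π)) with the ℓ^2 sum of its Fourier coefficients: (1/(2π)) ∫_0^{2π} |f|^2 = Σ |c_n|^2.
Compute the left side: (1/(2π)) [∫_0^π 11^2 dx + ∫_π^{2π} 5^2 dx] = (1/(2π)) · (121π + 25π) = (121 + 25)/2 = 73.
So Σ_{n ∈ Z} |c_n|^2 = 73.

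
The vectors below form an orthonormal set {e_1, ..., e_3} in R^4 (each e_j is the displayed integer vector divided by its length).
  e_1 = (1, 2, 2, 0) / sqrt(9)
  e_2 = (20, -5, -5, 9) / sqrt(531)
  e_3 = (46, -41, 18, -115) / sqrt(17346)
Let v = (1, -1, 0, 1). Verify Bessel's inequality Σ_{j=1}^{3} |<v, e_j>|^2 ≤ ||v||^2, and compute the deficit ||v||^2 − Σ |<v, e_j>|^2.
Σ |<v, e_j>|^2 = 7/3; ||v||^2 = 3; deficit = 2/3

Write each e_j = u_j / sqrt(<u_j, u_j>) where u_j is the displayed integer vector. Then <v, e_j> = <v, u_j> / sqrt(<u_j, u_j>), so |<v, e_j>|^2 = <v, u_j>^2 / <u_j, u_j>.
Coefficients: <v, e_1> = -1/sqrt(9), <v, e_2> = 34/sqrt(531), <v, e_3> = -28/sqrt(17346).
Square and sum: Σ |<v, e_j>|^2 = 7/3.
Compute ||v||^2 = v·v = 3.
Deficit = 3 − 7/3 = 2/3 ≥ 0, confirming Bessel's inequality. (The deficit equals ||v − Σ <v,e_j> e_j||^2, the squared distance from v to span{e_j}.)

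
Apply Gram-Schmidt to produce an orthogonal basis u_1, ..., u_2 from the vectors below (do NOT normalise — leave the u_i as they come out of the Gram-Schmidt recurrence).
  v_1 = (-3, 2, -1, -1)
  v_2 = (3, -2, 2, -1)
Orthogonal basis:
  u_1 = (-3, 2, -1, -1)
  u_2 = (1/5, -2/15, 16/15, -29/15)

Apply the Gram-Schmidt recurrence
  u_1 = v_1
  u_i = v_i − Σ_{j<i} ((v_i · u_j) / (u_j · u_j)) · u_j.

Step by step this gives:
  u_1 = (-3, 2, -1, -1)
  u_2 = (1/5, -2/15, 16/15, -29/15)

Orthogonality check:
  u_2 · u_1 = 0 (should be 0)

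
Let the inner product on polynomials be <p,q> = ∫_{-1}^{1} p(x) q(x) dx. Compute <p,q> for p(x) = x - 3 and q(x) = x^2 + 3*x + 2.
<p,q> = -12

Expand the product: p(x)·q(x) = x^3 - 7*x - 6.
∫_{-1}^{1} of each monomial x^k gives [2/(k+1) if k even, 0 if k odd]. Integrating term-by-term (or equivalently evaluating the antiderivative F(x) = x^4/4 - 7*x^2/2 - 6*x at the endpoints):
  F(1) − F(−1) = -37/4 − (11/4) = -12.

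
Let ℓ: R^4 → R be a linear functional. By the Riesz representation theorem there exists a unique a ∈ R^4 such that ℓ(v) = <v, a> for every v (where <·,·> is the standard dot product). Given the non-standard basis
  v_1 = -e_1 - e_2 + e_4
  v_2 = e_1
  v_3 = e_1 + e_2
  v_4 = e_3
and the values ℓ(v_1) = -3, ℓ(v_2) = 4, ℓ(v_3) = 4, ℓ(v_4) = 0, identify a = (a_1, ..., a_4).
a = (4, 0, 0, 1)

Write a = (a_1, ..., a_4) in the standard basis. For each basis vector v_i, ℓ(v_i) = <v_i, a> is a linear equation in the a_j's. Collect the n equations into a matrix system V a = ℓ, where row i of V is v_i (expressed in the standard basis). Since V is invertible (lower-triangular with 1s on the diagonal, up to permutation), solve by back-substitution:
  V =
[[-1, -1, 0, 1],
 [1, 0, 0, 0],
 [1, 1, 0, 0],
 [0, 0, 1, 0]]
  V a = (-3, 4, 4, 0)
Solving gives a = (4, 0, 0, 1).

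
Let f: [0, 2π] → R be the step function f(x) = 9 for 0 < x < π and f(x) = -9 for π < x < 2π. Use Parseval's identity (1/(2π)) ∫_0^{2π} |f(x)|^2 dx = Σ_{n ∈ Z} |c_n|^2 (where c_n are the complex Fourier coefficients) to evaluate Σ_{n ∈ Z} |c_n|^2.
Σ |c_n|^2 = 81

Parseval equates the L^2 energy of f (normalised by 1/(2π)) with the ℓ^2 sum of its Fourier coefficients: (1/(2π)) ∫_0^{2π} |f|^2 = Σ |c_n|^2.
Compute the left side: (1/(2π)) [∫_0^π 9^2 dx + ∫_π^{2π} (-9)^2 dx] = (1/(2π)) · (81π + 81π) = (81 + 81)/2 = 81.
So Σ_{n ∈ Z} |c_n|^2 = 81.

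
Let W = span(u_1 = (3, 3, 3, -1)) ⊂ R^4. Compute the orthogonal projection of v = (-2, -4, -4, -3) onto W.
proj_W(v) = (-81/28, -81/28, -81/28, 27/28)

Set up U = [u_1 | ... | u_1] ∈ R^(4×1). The projector onto W = col(U) is P = U (U^T U)^(-1) U^T.
Compute U^T U =
  [28],
and U^T v = (-27).
Solve U^T U · c = U^T v for the coefficients: c = (-27/28). The projection is proj_W(v) = U c.
Check: (v - proj_W(v)) · u_1 = 0  (should be 0).
Result: proj_W(v) = (-81/28, -81/28, -81/28, 27/28).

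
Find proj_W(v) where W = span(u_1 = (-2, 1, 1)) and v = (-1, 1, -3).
proj_W(v) = (0, 0, 0)

Set up U = [u_1 | ... | u_1] ∈ R^(3×1). The projector onto W = col(U) is P = U (U^T U)^(-1) U^T.
Compute U^T U =
  [6],
and U^T v = (0).
Solve U^T U · c = U^T v for the coefficients: c = (0). The projection is proj_W(v) = U c.
Check: (v - proj_W(v)) · u_1 = 0  (should be 0).
Result: proj_W(v) = (0, 0, 0).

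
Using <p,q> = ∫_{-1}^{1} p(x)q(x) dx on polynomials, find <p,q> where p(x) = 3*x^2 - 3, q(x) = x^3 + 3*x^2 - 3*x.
<p,q> = -12/5

Expand the product: p(x)·q(x) = 3*x^5 + 9*x^4 - 12*x^3 - 9*x^2 + 9*x.
∫_{-1}^{1} of each monomial x^k gives [2/(k+1) if k even, 0 if k odd]. Integrating term-by-term (or equivalently evaluating the antiderivative F(x) = x^6/2 + 9*x^5/5 - 3*x^4 - 3*x^3 + 9*x^2/2 at the endpoints):
  F(1) − F(−1) = 4/5 − (16/5) = -12/5.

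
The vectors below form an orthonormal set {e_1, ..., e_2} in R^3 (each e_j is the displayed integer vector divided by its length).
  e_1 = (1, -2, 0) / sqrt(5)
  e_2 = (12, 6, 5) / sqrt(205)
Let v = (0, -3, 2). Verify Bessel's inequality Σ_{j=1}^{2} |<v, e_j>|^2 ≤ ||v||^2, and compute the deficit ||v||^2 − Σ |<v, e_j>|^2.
Σ |<v, e_j>|^2 = 308/41; ||v||^2 = 13; deficit = 225/41

Write each e_j = u_j / sqrt(<u_j, u_j>) where u_j is the displayed integer vector. Then <v, e_j> = <v, u_j> / sqrt(<u_j, u_j>), so |<v, e_j>|^2 = <v, u_j>^2 / <u_j, u_j>.
Coefficients: <v, e_1> = 6/sqrt(5), <v, e_2> = -8/sqrt(205).
Square and sum: Σ |<v, e_j>|^2 = 308/41.
Compute ||v||^2 = v·v = 13.
Deficit = 13 − 308/41 = 225/41 ≥ 0, confirming Bessel's inequality. (The deficit equals ||v − Σ <v,e_j> e_j||^2, the squared distance from v to span{e_j}.)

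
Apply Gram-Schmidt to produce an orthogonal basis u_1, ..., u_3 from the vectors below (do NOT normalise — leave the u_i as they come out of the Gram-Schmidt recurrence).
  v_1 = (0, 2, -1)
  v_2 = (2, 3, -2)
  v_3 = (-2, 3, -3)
Orthogonal basis:
  u_1 = (0, 2, -1)
  u_2 = (2, -1/5, -2/5)
  u_3 = (-8/21, -16/21, -32/21)

Apply the Gram-Schmidt recurrence
  u_1 = v_1
  u_i = v_i − Σ_{j<i} ((v_i · u_j) / (u_j · u_j)) · u_j.

Step by step this gives:
  u_1 = (0, 2, -1)
  u_2 = (2, -1/5, -2/5)
  u_3 = (-8/21, -16/21, -32/21)

Orthogonality check:
  u_2 · u_1 = 0 (should be 0)
  u_3 · u_1 = 0 (should be 0)
  u_3 · u_2 = 0 (should be 0)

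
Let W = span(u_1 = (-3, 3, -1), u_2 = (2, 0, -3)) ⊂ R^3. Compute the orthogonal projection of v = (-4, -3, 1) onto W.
proj_W(v) = (-55/34, -3/34, 44/17)

Set up U = [u_1 | ... | u_2] ∈ R^(3×2). The projector onto W = col(U) is P = U (U^T U)^(-1) U^T.
Compute U^T U =
  [19, -3]
  [-3, 13],
and U^T v = (2, -11).
Solve U^T U · c = U^T v for the coefficients: c = (-1/34, -29/34). The projection is proj_W(v) = U c.
Check: (v - proj_W(v)) · u_1 = 0  (should be 0).
Check: (v - proj_W(v)) · u_2 = 0  (should be 0).
Result: proj_W(v) = (-55/34, -3/34, 44/17).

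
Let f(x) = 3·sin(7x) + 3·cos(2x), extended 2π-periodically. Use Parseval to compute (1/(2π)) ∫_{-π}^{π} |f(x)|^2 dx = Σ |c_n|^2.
Σ |c_n|^2 = 9

Expand |f|^2 and use orthogonality of {sin(nx), cos(mx)} on [-π, π]:
  ∫_{-π}^{π} sin(nx)^2 dx = π, ∫ cos(mx)^2 dx = π, and cross terms integrate to 0.
So ∫_{-π}^{π} f(x)^2 dx = 3^2 · π + 3^2 · π = (9 + 9)π.
Divide by 2π: (9 + 9)/2 = 9.
By Parseval, this equals Σ |c_n|^2.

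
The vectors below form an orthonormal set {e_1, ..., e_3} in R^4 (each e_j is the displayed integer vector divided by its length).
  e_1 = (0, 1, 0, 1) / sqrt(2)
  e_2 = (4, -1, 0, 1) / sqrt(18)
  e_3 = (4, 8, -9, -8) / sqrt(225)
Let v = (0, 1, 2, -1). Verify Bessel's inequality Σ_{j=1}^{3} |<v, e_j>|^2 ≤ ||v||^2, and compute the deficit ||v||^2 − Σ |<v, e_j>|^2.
Σ |<v, e_j>|^2 = 6/25; ||v||^2 = 6; deficit = 144/25

Write each e_j = u_j / sqrt(<u_j, u_j>) where u_j is the displayed integer vector. Then <v, e_j> = <v, u_j> / sqrt(<u_j, u_j>), so |<v, e_j>|^2 = <v, u_j>^2 / <u_j, u_j>.
Coefficients: <v, e_1> = 0/sqrt(2), <v, e_2> = -2/sqrt(18), <v, e_3> = -2/sqrt(225).
Square and sum: Σ |<v, e_j>|^2 = 6/25.
Compute ||v||^2 = v·v = 6.
Deficit = 6 − 6/25 = 144/25 ≥ 0, confirming Bessel's inequality. (The deficit equals ||v − Σ <v,e_j> e_j||^2, the squared distance from v to span{e_j}.)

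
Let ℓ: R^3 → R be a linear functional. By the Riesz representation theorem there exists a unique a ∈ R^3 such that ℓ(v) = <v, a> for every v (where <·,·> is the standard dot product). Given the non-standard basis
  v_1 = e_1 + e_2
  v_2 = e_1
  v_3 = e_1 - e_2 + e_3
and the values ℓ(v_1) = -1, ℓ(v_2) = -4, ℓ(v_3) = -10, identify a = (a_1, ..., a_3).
a = (-4, 3, -3)

Write a = (a_1, ..., a_3) in the standard basis. For each basis vector v_i, ℓ(v_i) = <v_i, a> is a linear equation in the a_j's. Collect the n equations into a matrix system V a = ℓ, where row i of V is v_i (expressed in the standard basis). Since V is invertible (lower-triangular with 1s on the diagonal, up to permutation), solve by back-substitution:
  V =
[[1, 1, 0],
 [1, 0, 0],
 [1, -1, 1]]
  V a = (-1, -4, -10)
Solving gives a = (-4, 3, -3).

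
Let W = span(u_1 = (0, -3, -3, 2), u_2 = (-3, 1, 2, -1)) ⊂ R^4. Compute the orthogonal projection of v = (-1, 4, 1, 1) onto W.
proj_W(v) = (-9/19, 354/209, 387/209, -13/11)

Set up U = [u_1 | ... | u_2] ∈ R^(4×2). The projector onto W = col(U) is P = U (U^T U)^(-1) U^T.
Compute U^T U =
  [22, -11]
  [-11, 15],
and U^T v = (-13, 8).
Solve U^T U · c = U^T v for the coefficients: c = (-107/209, 3/19). The projection is proj_W(v) = U c.
Check: (v - proj_W(v)) · u_1 = 0  (should be 0).
Check: (v - proj_W(v)) · u_2 = 0  (should be 0).
Result: proj_W(v) = (-9/19, 354/209, 387/209, -13/11).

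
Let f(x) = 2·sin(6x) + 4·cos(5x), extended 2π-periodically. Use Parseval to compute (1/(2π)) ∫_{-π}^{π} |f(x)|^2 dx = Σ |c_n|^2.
Σ |c_n|^2 = 10

Expand |f|^2 and use orthogonality of {sin(nx), cos(mx)} on [-π, π]:
  ∫_{-π}^{π} sin(nx)^2 dx = π, ∫ cos(mx)^2 dx = π, and cross terms integrate to 0.
So ∫_{-π}^{π} f(x)^2 dx = 2^2 · π + 4^2 · π = (4 + 16)π.
Divide by 2π: (4 + 16)/2 = 10.
By Parseval, this equals Σ |c_n|^2.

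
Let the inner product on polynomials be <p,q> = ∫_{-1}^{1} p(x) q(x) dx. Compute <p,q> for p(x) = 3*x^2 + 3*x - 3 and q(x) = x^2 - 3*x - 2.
<p,q> = 6/5

Expand the product: p(x)·q(x) = 3*x^4 - 6*x^3 - 18*x^2 + 3*x + 6.
∫_{-1}^{1} of each monomial x^k gives [2/(k+1) if k even, 0 if k odd]. Integrating term-by-term (or equivalently evaluating the antiderivative F(x) = 3*x^5/5 - 3*x^4/2 - 6*x^3 + 3*x^2/2 + 6*x at the endpoints):
  F(1) − F(−1) = 3/5 − (-3/5) = 6/5.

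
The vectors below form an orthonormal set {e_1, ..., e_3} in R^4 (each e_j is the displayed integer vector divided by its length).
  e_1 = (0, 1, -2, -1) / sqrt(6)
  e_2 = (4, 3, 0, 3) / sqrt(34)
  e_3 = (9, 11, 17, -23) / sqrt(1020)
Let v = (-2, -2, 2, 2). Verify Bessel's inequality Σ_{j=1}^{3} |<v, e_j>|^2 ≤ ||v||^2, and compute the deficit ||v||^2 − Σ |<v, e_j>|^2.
Σ |<v, e_j>|^2 = 76/5; ||v||^2 = 16; deficit = 4/5

Write each e_j = u_j / sqrt(<u_j, u_j>) where u_j is the displayed integer vector. Then <v, e_j> = <v, u_j> / sqrt(<u_j, u_j>), so |<v, e_j>|^2 = <v, u_j>^2 / <u_j, u_j>.
Coefficients: <v, e_1> = -8/sqrt(6), <v, e_2> = -8/sqrt(34), <v, e_3> = -52/sqrt(1020).
Square and sum: Σ |<v, e_j>|^2 = 76/5.
Compute ||v||^2 = v·v = 16.
Deficit = 16 − 76/5 = 4/5 ≥ 0, confirming Bessel's inequality. (The deficit equals ||v − Σ <v,e_j> e_j||^2, the squared distance from v to span{e_j}.)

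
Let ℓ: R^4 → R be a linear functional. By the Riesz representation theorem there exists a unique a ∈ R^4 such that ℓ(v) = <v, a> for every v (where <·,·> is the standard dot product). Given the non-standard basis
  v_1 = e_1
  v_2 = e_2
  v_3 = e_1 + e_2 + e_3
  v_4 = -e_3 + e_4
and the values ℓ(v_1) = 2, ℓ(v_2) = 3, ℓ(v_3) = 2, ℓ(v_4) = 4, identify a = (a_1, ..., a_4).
a = (2, 3, -3, 1)

Write a = (a_1, ..., a_4) in the standard basis. For each basis vector v_i, ℓ(v_i) = <v_i, a> is a linear equation in the a_j's. Collect the n equations into a matrix system V a = ℓ, where row i of V is v_i (expressed in the standard basis). Since V is invertible (lower-triangular with 1s on the diagonal, up to permutation), solve by back-substitution:
  V =
[[1, 0, 0, 0],
 [0, 1, 0, 0],
 [1, 1, 1, 0],
 [0, 0, -1, 1]]
  V a = (2, 3, 2, 4)
Solving gives a = (2, 3, -3, 1).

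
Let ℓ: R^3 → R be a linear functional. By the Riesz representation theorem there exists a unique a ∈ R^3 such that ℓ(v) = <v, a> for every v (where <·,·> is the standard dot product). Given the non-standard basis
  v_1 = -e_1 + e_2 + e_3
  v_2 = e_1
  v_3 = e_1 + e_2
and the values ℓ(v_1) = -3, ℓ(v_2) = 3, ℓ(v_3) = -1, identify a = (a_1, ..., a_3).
a = (3, -4, 4)

Write a = (a_1, ..., a_3) in the standard basis. For each basis vector v_i, ℓ(v_i) = <v_i, a> is a linear equation in the a_j's. Collect the n equations into a matrix system V a = ℓ, where row i of V is v_i (expressed in the standard basis). Since V is invertible (lower-triangular with 1s on the diagonal, up to permutation), solve by back-substitution:
  V =
[[-1, 1, 1],
 [1, 0, 0],
 [1, 1, 0]]
  V a = (-3, 3, -1)
Solving gives a = (3, -4, 4).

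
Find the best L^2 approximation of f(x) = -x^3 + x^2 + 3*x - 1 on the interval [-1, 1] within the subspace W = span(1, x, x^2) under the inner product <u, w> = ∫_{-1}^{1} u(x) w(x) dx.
g(x) = x^2 + 12*x/5 - 1

The best approximation g ∈ W is the orthogonal projection of f onto W. Writing g = a_0 + a_1 x + a_2 x^2, the coefficients solve the normal equations G · a = b where
  G_{ij} = <φ_i, φ_j> and b_i = <f, φ_i>, with φ_0 = 1, φ_1 = x, φ_2 = x^2.
G =
  [2, 0, 2/3]
  [0, 2/3, 0]
  [2/3, 0, 2/5],
b = (-4/3, 8/5, -4/15).
Solving gives a_0 = -1, a_1 = 12/5, a_2 = 1, so
  g(x) = x^2 + 12*x/5 - 1.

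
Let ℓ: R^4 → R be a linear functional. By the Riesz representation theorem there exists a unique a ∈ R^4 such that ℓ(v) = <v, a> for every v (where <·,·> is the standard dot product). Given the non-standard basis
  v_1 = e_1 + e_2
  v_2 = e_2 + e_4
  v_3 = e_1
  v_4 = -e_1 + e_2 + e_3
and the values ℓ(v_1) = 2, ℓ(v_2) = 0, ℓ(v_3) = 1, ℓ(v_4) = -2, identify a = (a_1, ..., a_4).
a = (1, 1, -2, -1)

Write a = (a_1, ..., a_4) in the standard basis. For each basis vector v_i, ℓ(v_i) = <v_i, a> is a linear equation in the a_j's. Collect the n equations into a matrix system V a = ℓ, where row i of V is v_i (expressed in the standard basis). Since V is invertible (lower-triangular with 1s on the diagonal, up to permutation), solve by back-substitution:
  V =
[[1, 1, 0, 0],
 [0, 1, 0, 1],
 [1, 0, 0, 0],
 [-1, 1, 1, 0]]
  V a = (2, 0, 1, -2)
Solving gives a = (1, 1, -2, -1).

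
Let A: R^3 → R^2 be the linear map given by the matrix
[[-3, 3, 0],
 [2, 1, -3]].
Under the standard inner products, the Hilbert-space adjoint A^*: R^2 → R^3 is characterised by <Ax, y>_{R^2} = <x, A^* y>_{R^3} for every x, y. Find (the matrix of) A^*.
A^* = A^T =
[[-3, 2],
 [3, 1],
 [0, -3]]

For real matrices with standard dot products, the defining identity <Ax, y> = <x, A^* y> gives (Ax)^T y = x^T (A^*) y, i.e. x^T A^T y = x^T (A^*) y. Since this holds for all x, y, we must have A^* = A^T. Therefore
A^* =
[[-3, 2],
 [3, 1],
 [0, -3]].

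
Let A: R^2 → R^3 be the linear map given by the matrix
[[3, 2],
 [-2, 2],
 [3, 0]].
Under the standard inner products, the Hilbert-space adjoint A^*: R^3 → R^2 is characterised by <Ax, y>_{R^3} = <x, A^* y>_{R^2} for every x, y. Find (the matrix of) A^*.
A^* = A^T =
[[3, -2, 3],
 [2, 2, 0]]

For real matrices with standard dot products, the defining identity <Ax, y> = <x, A^* y> gives (Ax)^T y = x^T (A^*) y, i.e. x^T A^T y = x^T (A^*) y. Since this holds for all x, y, we must have A^* = A^T. Therefore
A^* =
[[3, -2, 3],
 [2, 2, 0]].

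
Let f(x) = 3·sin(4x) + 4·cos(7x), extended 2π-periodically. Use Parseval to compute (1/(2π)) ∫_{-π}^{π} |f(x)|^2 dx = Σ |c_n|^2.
Σ |c_n|^2 = 25/2

Expand |f|^2 and use orthogonality of {sin(nx), cos(mx)} on [-π, π]:
  ∫_{-π}^{π} sin(nx)^2 dx = π, ∫ cos(mx)^2 dx = π, and cross terms integrate to 0.
So ∫_{-π}^{π} f(x)^2 dx = 3^2 · π + 4^2 · π = (9 + 16)π.
Divide by 2π: (9 + 16)/2 = 25/2.
By Parseval, this equals Σ |c_n|^2.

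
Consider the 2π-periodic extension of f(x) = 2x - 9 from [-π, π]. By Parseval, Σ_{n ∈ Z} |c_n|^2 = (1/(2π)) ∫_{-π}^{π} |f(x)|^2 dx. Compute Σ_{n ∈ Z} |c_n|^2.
Σ |c_n|^2 = 4π^2/3 + 81

Expand and integrate term by term over [-π, π]:
  ∫ (2x)^2 dx = 4·(2π^3/3); ∫ 2·2·(-9)·x dx = 0 (odd integrand); ∫ (-9)^2 dx = 81·2π.
So (1/(2π)) ∫_{-π}^{π} (2x - 9)^2 dx = 4π^2/3 + 81 = 4π^2/3 + 81.
Parseval ⇒ Σ |c_n|^2 = 4π^2/3 + 81.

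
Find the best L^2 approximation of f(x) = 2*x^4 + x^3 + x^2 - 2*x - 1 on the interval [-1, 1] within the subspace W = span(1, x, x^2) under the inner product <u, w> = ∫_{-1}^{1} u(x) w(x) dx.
g(x) = 19*x^2/7 - 7*x/5 - 41/35

The best approximation g ∈ W is the orthogonal projection of f onto W. Writing g = a_0 + a_1 x + a_2 x^2, the coefficients solve the normal equations G · a = b where
  G_{ij} = <φ_i, φ_j> and b_i = <f, φ_i>, with φ_0 = 1, φ_1 = x, φ_2 = x^2.
G =
  [2, 0, 2/3]
  [0, 2/3, 0]
  [2/3, 0, 2/5],
b = (-8/15, -14/15, 32/105).
Solving gives a_0 = -41/35, a_1 = -7/5, a_2 = 19/7, so
  g(x) = 19*x^2/7 - 7*x/5 - 41/35.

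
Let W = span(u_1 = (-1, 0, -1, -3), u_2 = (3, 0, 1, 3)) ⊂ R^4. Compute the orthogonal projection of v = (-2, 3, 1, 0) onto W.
proj_W(v) = (-2, 0, 1/10, 3/10)

Set up U = [u_1 | ... | u_2] ∈ R^(4×2). The projector onto W = col(U) is P = U (U^T U)^(-1) U^T.
Compute U^T U =
  [11, -13]
  [-13, 19],
and U^T v = (1, -5).
Solve U^T U · c = U^T v for the coefficients: c = (-23/20, -21/20). The projection is proj_W(v) = U c.
Check: (v - proj_W(v)) · u_1 = 0  (should be 0).
Check: (v - proj_W(v)) · u_2 = 0  (should be 0).
Result: proj_W(v) = (-2, 0, 1/10, 3/10).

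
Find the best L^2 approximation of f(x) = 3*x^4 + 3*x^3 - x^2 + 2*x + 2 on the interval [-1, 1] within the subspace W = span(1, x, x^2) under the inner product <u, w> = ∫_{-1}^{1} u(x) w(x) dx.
g(x) = 11*x^2/7 + 19*x/5 + 61/35

The best approximation g ∈ W is the orthogonal projection of f onto W. Writing g = a_0 + a_1 x + a_2 x^2, the coefficients solve the normal equations G · a = b where
  G_{ij} = <φ_i, φ_j> and b_i = <f, φ_i>, with φ_0 = 1, φ_1 = x, φ_2 = x^2.
G =
  [2, 0, 2/3]
  [0, 2/3, 0]
  [2/3, 0, 2/5],
b = (68/15, 38/15, 188/105).
Solving gives a_0 = 61/35, a_1 = 19/5, a_2 = 11/7, so
  g(x) = 11*x^2/7 + 19*x/5 + 61/35.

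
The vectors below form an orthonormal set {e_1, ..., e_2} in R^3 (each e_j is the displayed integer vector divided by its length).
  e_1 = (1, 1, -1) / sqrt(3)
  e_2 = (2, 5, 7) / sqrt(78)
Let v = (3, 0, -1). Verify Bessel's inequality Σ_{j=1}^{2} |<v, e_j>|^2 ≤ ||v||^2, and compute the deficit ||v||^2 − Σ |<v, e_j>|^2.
Σ |<v, e_j>|^2 = 139/26; ||v||^2 = 10; deficit = 121/26

Write each e_j = u_j / sqrt(<u_j, u_j>) where u_j is the displayed integer vector. Then <v, e_j> = <v, u_j> / sqrt(<u_j, u_j>), so |<v, e_j>|^2 = <v, u_j>^2 / <u_j, u_j>.
Coefficients: <v, e_1> = 4/sqrt(3), <v, e_2> = -1/sqrt(78).
Square and sum: Σ |<v, e_j>|^2 = 139/26.
Compute ||v||^2 = v·v = 10.
Deficit = 10 − 139/26 = 121/26 ≥ 0, confirming Bessel's inequality. (The deficit equals ||v − Σ <v,e_j> e_j||^2, the squared distance from v to span{e_j}.)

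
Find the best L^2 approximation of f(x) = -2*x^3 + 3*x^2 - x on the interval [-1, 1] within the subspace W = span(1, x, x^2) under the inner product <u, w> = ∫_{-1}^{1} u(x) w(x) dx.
g(x) = 3*x^2 - 11*x/5

The best approximation g ∈ W is the orthogonal projection of f onto W. Writing g = a_0 + a_1 x + a_2 x^2, the coefficients solve the normal equations G · a = b where
  G_{ij} = <φ_i, φ_j> and b_i = <f, φ_i>, with φ_0 = 1, φ_1 = x, φ_2 = x^2.
G =
  [2, 0, 2/3]
  [0, 2/3, 0]
  [2/3, 0, 2/5],
b = (2, -22/15, 6/5).
Solving gives a_0 = 0, a_1 = -11/5, a_2 = 3, so
  g(x) = 3*x^2 - 11*x/5.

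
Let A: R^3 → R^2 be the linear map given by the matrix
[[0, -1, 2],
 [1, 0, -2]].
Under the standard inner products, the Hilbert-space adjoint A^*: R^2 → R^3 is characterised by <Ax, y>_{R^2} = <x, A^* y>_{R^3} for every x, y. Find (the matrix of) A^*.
A^* = A^T =
[[0, 1],
 [-1, 0],
 [2, -2]]

For real matrices with standard dot products, the defining identity <Ax, y> = <x, A^* y> gives (Ax)^T y = x^T (A^*) y, i.e. x^T A^T y = x^T (A^*) y. Since this holds for all x, y, we must have A^* = A^T. Therefore
A^* =
[[0, 1],
 [-1, 0],
 [2, -2]].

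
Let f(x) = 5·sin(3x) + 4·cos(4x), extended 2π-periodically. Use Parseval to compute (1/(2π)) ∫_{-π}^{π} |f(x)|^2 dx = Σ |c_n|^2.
Σ |c_n|^2 = 41/2

Expand |f|^2 and use orthogonality of {sin(nx), cos(mx)} on [-π, π]:
  ∫_{-π}^{π} sin(nx)^2 dx = π, ∫ cos(mx)^2 dx = π, and cross terms integrate to 0.
So ∫_{-π}^{π} f(x)^2 dx = 5^2 · π + 4^2 · π = (25 + 16)π.
Divide by 2π: (25 + 16)/2 = 41/2.
By Parseval, this equals Σ |c_n|^2.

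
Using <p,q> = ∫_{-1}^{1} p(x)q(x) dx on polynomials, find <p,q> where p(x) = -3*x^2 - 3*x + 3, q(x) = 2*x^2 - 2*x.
<p,q> = 28/5

Expand the product: p(x)·q(x) = -6*x^4 + 12*x^2 - 6*x.
∫_{-1}^{1} of each monomial x^k gives [2/(k+1) if k even, 0 if k odd]. Integrating term-by-term (or equivalently evaluating the antiderivative F(x) = -6*x^5/5 + 4*x^3 - 3*x^2 at the endpoints):
  F(1) − F(−1) = -1/5 − (-29/5) = 28/5.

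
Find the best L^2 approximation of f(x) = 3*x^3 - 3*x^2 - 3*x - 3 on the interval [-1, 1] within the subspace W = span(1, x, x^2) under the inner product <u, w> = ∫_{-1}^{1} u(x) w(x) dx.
g(x) = -3*x^2 - 6*x/5 - 3

The best approximation g ∈ W is the orthogonal projection of f onto W. Writing g = a_0 + a_1 x + a_2 x^2, the coefficients solve the normal equations G · a = b where
  G_{ij} = <φ_i, φ_j> and b_i = <f, φ_i>, with φ_0 = 1, φ_1 = x, φ_2 = x^2.
G =
  [2, 0, 2/3]
  [0, 2/3, 0]
  [2/3, 0, 2/5],
b = (-8, -4/5, -16/5).
Solving gives a_0 = -3, a_1 = -6/5, a_2 = -3, so
  g(x) = -3*x^2 - 6*x/5 - 3.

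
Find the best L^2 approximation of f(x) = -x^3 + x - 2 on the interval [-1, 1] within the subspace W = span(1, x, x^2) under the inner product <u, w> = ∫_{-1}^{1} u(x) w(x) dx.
g(x) = 2*x/5 - 2

The best approximation g ∈ W is the orthogonal projection of f onto W. Writing g = a_0 + a_1 x + a_2 x^2, the coefficients solve the normal equations G · a = b where
  G_{ij} = <φ_i, φ_j> and b_i = <f, φ_i>, with φ_0 = 1, φ_1 = x, φ_2 = x^2.
G =
  [2, 0, 2/3]
  [0, 2/3, 0]
  [2/3, 0, 2/5],
b = (-4, 4/15, -4/3).
Solving gives a_0 = -2, a_1 = 2/5, a_2 = 0, so
  g(x) = 2*x/5 - 2.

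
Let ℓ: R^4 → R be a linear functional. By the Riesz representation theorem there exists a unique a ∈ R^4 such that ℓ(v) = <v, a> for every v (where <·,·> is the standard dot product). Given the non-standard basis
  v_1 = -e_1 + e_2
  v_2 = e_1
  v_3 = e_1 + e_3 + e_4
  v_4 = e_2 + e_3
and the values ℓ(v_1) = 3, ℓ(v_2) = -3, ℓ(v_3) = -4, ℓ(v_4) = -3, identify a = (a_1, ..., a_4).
a = (-3, 0, -3, 2)

Write a = (a_1, ..., a_4) in the standard basis. For each basis vector v_i, ℓ(v_i) = <v_i, a> is a linear equation in the a_j's. Collect the n equations into a matrix system V a = ℓ, where row i of V is v_i (expressed in the standard basis). Since V is invertible (lower-triangular with 1s on the diagonal, up to permutation), solve by back-substitution:
  V =
[[-1, 1, 0, 0],
 [1, 0, 0, 0],
 [1, 0, 1, 1],
 [0, 1, 1, 0]]
  V a = (3, -3, -4, -3)
Solving gives a = (-3, 0, -3, 2).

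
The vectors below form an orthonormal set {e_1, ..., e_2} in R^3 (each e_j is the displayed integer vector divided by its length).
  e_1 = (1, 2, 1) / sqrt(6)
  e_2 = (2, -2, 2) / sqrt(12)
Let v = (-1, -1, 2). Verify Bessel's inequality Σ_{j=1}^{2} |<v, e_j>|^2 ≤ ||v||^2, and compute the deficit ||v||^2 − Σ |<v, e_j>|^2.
Σ |<v, e_j>|^2 = 3/2; ||v||^2 = 6; deficit = 9/2

Write each e_j = u_j / sqrt(<u_j, u_j>) where u_j is the displayed integer vector. Then <v, e_j> = <v, u_j> / sqrt(<u_j, u_j>), so |<v, e_j>|^2 = <v, u_j>^2 / <u_j, u_j>.
Coefficients: <v, e_1> = -1/sqrt(6), <v, e_2> = 4/sqrt(12).
Square and sum: Σ |<v, e_j>|^2 = 3/2.
Compute ||v||^2 = v·v = 6.
Deficit = 6 − 3/2 = 9/2 ≥ 0, confirming Bessel's inequality. (The deficit equals ||v − Σ <v,e_j> e_j||^2, the squared distance from v to span{e_j}.)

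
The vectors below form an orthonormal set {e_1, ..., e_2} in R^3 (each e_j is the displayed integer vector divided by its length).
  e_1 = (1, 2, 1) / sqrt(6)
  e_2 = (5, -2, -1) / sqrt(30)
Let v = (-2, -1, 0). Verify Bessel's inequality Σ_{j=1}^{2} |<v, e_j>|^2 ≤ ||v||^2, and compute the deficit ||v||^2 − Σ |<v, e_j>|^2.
Σ |<v, e_j>|^2 = 24/5; ||v||^2 = 5; deficit = 1/5

Write each e_j = u_j / sqrt(<u_j, u_j>) where u_j is the displayed integer vector. Then <v, e_j> = <v, u_j> / sqrt(<u_j, u_j>), so |<v, e_j>|^2 = <v, u_j>^2 / <u_j, u_j>.
Coefficients: <v, e_1> = -4/sqrt(6), <v, e_2> = -8/sqrt(30).
Square and sum: Σ |<v, e_j>|^2 = 24/5.
Compute ||v||^2 = v·v = 5.
Deficit = 5 − 24/5 = 1/5 ≥ 0, confirming Bessel's inequality. (The deficit equals ||v − Σ <v,e_j> e_j||^2, the squared distance from v to span{e_j}.)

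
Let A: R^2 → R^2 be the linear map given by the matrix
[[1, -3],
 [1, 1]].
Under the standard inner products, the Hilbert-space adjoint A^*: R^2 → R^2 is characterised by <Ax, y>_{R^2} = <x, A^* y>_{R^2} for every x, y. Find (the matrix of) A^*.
A^* = A^T =
[[1, 1],
 [-3, 1]]

For real matrices with standard dot products, the defining identity <Ax, y> = <x, A^* y> gives (Ax)^T y = x^T (A^*) y, i.e. x^T A^T y = x^T (A^*) y. Since this holds for all x, y, we must have A^* = A^T. Therefore
A^* =
[[1, 1],
 [-3, 1]].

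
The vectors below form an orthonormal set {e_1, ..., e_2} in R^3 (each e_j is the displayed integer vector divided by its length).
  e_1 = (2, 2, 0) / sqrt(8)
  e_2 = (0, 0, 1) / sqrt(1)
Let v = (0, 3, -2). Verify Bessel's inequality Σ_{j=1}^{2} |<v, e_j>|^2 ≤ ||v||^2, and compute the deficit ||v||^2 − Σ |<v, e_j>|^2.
Σ |<v, e_j>|^2 = 17/2; ||v||^2 = 13; deficit = 9/2

Write each e_j = u_j / sqrt(<u_j, u_j>) where u_j is the displayed integer vector. Then <v, e_j> = <v, u_j> / sqrt(<u_j, u_j>), so |<v, e_j>|^2 = <v, u_j>^2 / <u_j, u_j>.
Coefficients: <v, e_1> = 6/sqrt(8), <v, e_2> = -2/sqrt(1).
Square and sum: Σ |<v, e_j>|^2 = 17/2.
Compute ||v||^2 = v·v = 13.
Deficit = 13 − 17/2 = 9/2 ≥ 0, confirming Bessel's inequality. (The deficit equals ||v − Σ <v,e_j> e_j||^2, the squared distance from v to span{e_j}.)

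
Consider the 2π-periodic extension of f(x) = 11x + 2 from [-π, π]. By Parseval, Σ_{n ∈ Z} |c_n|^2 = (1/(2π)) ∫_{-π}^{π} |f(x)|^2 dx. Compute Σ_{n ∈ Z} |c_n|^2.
Σ |c_n|^2 = 121π^2/3 + 4

Expand and integrate term by term over [-π, π]:
  ∫ (11x)^2 dx = 121·(2π^3/3); ∫ 2·11·(2)·x dx = 0 (odd integrand); ∫ 2^2 dx = 4·2π.
So (1/(2π)) ∫_{-π}^{π} (11x + 2)^2 dx = 121π^2/3 + 4 = 121π^2/3 + 4.
Parseval ⇒ Σ |c_n|^2 = 121π^2/3 + 4.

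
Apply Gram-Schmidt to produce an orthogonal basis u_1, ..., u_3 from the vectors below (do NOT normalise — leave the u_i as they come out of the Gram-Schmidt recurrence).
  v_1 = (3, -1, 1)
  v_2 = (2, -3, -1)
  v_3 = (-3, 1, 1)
Orthogonal basis:
  u_1 = (3, -1, 1)
  u_2 = (-2/11, -25/11, -19/11)
  u_3 = (-28/45, -7/9, 49/45)

Apply the Gram-Schmidt recurrence
  u_1 = v_1
  u_i = v_i − Σ_{j<i} ((v_i · u_j) / (u_j · u_j)) · u_j.

Step by step this gives:
  u_1 = (3, -1, 1)
  u_2 = (-2/11, -25/11, -19/11)
  u_3 = (-28/45, -7/9, 49/45)

Orthogonality check:
  u_2 · u_1 = 0 (should be 0)
  u_3 · u_1 = 0 (should be 0)
  u_3 · u_2 = 0 (should be 0)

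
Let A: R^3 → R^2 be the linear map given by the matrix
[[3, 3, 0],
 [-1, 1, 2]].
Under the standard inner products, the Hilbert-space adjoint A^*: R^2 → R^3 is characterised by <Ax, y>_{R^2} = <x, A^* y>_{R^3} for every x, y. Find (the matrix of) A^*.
A^* = A^T =
[[3, -1],
 [3, 1],
 [0, 2]]

For real matrices with standard dot products, the defining identity <Ax, y> = <x, A^* y> gives (Ax)^T y = x^T (A^*) y, i.e. x^T A^T y = x^T (A^*) y. Since this holds for all x, y, we must have A^* = A^T. Therefore
A^* =
[[3, -1],
 [3, 1],
 [0, 2]].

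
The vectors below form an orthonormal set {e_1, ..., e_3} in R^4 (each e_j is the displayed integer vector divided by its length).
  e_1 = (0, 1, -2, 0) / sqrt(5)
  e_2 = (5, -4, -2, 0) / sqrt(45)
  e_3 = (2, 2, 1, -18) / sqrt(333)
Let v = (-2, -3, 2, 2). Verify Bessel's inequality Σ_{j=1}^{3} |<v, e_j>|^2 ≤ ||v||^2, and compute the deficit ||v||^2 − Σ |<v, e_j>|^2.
Σ |<v, e_j>|^2 = 581/37; ||v||^2 = 21; deficit = 196/37

Write each e_j = u_j / sqrt(<u_j, u_j>) where u_j is the displayed integer vector. Then <v, e_j> = <v, u_j> / sqrt(<u_j, u_j>), so |<v, e_j>|^2 = <v, u_j>^2 / <u_j, u_j>.
Coefficients: <v, e_1> = -7/sqrt(5), <v, e_2> = -2/sqrt(45), <v, e_3> = -44/sqrt(333).
Square and sum: Σ |<v, e_j>|^2 = 581/37.
Compute ||v||^2 = v·v = 21.
Deficit = 21 − 581/37 = 196/37 ≥ 0, confirming Bessel's inequality. (The deficit equals ||v − Σ <v,e_j> e_j||^2, the squared distance from v to span{e_j}.)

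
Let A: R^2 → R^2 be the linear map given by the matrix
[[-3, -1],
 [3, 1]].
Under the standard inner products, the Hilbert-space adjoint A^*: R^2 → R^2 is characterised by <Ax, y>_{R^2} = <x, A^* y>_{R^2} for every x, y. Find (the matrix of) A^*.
A^* = A^T =
[[-3, 3],
 [-1, 1]]

For real matrices with standard dot products, the defining identity <Ax, y> = <x, A^* y> gives (Ax)^T y = x^T (A^*) y, i.e. x^T A^T y = x^T (A^*) y. Since this holds for all x, y, we must have A^* = A^T. Therefore
A^* =
[[-3, 3],
 [-1, 1]].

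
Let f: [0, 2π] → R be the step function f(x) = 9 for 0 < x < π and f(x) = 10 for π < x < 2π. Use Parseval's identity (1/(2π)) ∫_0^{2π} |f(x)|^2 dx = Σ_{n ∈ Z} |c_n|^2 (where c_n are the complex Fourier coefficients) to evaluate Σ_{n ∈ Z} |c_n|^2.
Σ |c_n|^2 = 181/2

Parseval equates the L^2 energy of f (normalised by 1/(2π)) with the ℓ^2 sum of its Fourier coefficients: (1/(2π)) ∫_0^{2π} |f|^2 = Σ |c_n|^2.
Compute the left side: (1/(2π)) [∫_0^π 9^2 dx + ∫_π^{2π} 10^2 dx] = (1/(2π)) · (81π + 100π) = (81 + 100)/2 = 181/2.
So Σ_{n ∈ Z} |c_n|^2 = 181/2.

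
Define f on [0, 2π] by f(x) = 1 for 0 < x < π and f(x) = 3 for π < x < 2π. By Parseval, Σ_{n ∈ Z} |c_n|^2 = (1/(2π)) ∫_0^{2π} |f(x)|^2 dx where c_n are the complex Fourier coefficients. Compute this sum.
Σ |c_n|^2 = 5

Parseval equates the L^2 energy of f (normalised by 1/(2π)) with the ℓ^2 sum of its Fourier coefficients: (1/(2π)) ∫_0^{2π} |f|^2 = Σ |c_n|^2.
Compute the left side: (1/(2π)) [∫_0^π 1^2 dx + ∫_π^{2π} 3^2 dx] = (1/(2π)) · (1π + 9π) = (1 + 9)/2 = 5.
So Σ_{n ∈ Z} |c_n|^2 = 5.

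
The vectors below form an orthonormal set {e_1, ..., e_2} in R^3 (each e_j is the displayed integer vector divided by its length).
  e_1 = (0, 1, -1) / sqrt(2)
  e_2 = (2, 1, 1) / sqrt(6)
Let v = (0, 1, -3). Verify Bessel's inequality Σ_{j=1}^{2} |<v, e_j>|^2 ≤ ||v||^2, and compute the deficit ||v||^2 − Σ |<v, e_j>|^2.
Σ |<v, e_j>|^2 = 26/3; ||v||^2 = 10; deficit = 4/3

Write each e_j = u_j / sqrt(<u_j, u_j>) where u_j is the displayed integer vector. Then <v, e_j> = <v, u_j> / sqrt(<u_j, u_j>), so |<v, e_j>|^2 = <v, u_j>^2 / <u_j, u_j>.
Coefficients: <v, e_1> = 4/sqrt(2), <v, e_2> = -2/sqrt(6).
Square and sum: Σ |<v, e_j>|^2 = 26/3.
Compute ||v||^2 = v·v = 10.
Deficit = 10 − 26/3 = 4/3 ≥ 0, confirming Bessel's inequality. (The deficit equals ||v − Σ <v,e_j> e_j||^2, the squared distance from v to span{e_j}.)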